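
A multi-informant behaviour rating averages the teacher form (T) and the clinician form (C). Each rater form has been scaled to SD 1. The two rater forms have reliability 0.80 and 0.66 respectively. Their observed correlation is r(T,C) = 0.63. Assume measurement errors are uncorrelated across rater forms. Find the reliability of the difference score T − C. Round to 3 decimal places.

0.270

Var(T−C) = 1 + 1 − 2·0.63 = 2 − 1.26 = 0.74.
Because errors are independent across components, Cov(Tᵢ,Tⱼ) = Cov(Xᵢ,Xⱼ); the off-diagonal part of the true-score variance is the same as above.
True-score variance = [0.80 + 0.66] − 1.26 = 1.46 − 1.26 = 0.2.
Reliability = 0.2 / 0.74 = 0.270.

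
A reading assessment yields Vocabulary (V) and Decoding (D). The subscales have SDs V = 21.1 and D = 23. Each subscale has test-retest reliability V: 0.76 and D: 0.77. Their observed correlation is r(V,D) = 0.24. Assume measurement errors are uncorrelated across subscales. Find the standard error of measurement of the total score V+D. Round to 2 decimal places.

Var(total) = 974.21 + 232.944 = 1207.15.
True-score variance = 745.69 + 232.944 = 978.634, so reliability = 0.8107.
Error variance = 1207.15 − 978.634 = 228.52; SEM = √228.52 = 15.12.

15.12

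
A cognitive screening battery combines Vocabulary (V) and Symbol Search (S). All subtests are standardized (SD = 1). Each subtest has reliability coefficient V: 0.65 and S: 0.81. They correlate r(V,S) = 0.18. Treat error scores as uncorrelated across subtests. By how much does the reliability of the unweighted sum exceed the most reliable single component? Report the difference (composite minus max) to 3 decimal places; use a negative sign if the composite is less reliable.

Var(sum) = 2 + 0.36 = 2.36; true-score variance = 1.46 + 0.36 = 1.82; composite reliability = 0.7712.
Max component reliability = 0.8100.
Difference = 0.7712 − 0.8100 = -0.039.

-0.039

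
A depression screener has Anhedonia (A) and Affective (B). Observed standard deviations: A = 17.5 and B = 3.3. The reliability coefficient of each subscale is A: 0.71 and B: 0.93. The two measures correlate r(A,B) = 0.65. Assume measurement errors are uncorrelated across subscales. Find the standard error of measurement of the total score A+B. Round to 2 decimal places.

Var(total) = 317.14 + 75.075 = 392.215.
True-score variance = 227.565 + 75.075 = 302.64, so reliability = 0.7716.
Error variance = 392.215 − 302.64 = 89.5748; SEM = √89.5748 = 9.46.

9.46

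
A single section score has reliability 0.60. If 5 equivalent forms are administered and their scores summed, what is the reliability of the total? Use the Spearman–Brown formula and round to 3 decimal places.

0.882

ρ_k = kρ / (1 + (k−1)ρ) = 5·0.60 / (1 + 4·0.60) = 3.000 / 3.400 = 0.882.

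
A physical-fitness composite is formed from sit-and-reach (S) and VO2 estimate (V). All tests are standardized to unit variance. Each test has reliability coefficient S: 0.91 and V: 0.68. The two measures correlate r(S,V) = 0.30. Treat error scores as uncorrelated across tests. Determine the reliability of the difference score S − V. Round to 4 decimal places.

Var(S−V) = 1 + 1 − 2·0.30 = 2 − 0.6 = 1.4.
With uncorrelated errors the cross-covariances are all true-score covariance, so they carry over unchanged; only the diagonal terms shrink to ρᵢσᵢ².
True-score variance = [0.91 + 0.68] − 0.6 = 1.59 − 0.6 = 0.99.
Reliability = 0.99 / 1.4 = 0.7071.

0.7071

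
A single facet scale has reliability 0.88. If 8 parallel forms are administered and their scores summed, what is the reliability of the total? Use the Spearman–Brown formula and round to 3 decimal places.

ρ_k = kρ / (1 + (k−1)ρ) = 8·0.88 / (1 + 7·0.88) = 7.040 / 7.160 = 0.983.

0.983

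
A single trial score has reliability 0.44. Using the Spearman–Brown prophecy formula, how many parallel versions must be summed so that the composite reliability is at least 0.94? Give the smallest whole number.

k ≥ ρ*(1−ρ₁)/(ρ₁(1−ρ*)) = 0.94·0.56 / (0.44·0.06) = 19.939.
Smallest integer k = 20.

20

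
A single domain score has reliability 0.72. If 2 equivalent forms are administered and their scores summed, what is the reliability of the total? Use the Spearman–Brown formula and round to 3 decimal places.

0.837

ρ_k = kρ / (1 + (k−1)ρ) = 2·0.72 / (1 + 1·0.72) = 1.440 / 1.720 = 0.837.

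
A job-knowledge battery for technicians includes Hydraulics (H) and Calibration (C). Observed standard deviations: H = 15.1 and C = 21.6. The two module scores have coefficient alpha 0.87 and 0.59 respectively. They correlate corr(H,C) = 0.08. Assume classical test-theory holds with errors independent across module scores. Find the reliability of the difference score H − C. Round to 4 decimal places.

Var(H−C) = 15.1² + 21.6² − 2·15.1·21.6·0.08 = 694.57 − 52.1856 = 642.384.
Because errors are independent across components, Cov(Tᵢ,Tⱼ) = Cov(Xᵢ,Xⱼ); the off-diagonal part of the true-score variance is the same as above.
True-score variance = [15.1²·0.87 + 21.6²·0.59] − 52.1856 = 473.639 − 52.1856 = 421.453.
Reliability = 421.453 / 642.384 = 0.6561.

0.6561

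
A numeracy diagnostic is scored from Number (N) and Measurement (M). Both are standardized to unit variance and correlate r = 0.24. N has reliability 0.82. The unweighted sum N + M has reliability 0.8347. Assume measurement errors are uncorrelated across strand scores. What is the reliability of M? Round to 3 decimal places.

Var(N+M) = 2 + 2·0.24 = 2.480.
True-score variance = ρ_N + ρ_M + 2·0.24, so 0.8347 = (0.82 + ρ_M + 0.48) / 2.480.
ρ_M = 0.8347·2.480 − 0.82 − 0.48 = 0.770.

0.770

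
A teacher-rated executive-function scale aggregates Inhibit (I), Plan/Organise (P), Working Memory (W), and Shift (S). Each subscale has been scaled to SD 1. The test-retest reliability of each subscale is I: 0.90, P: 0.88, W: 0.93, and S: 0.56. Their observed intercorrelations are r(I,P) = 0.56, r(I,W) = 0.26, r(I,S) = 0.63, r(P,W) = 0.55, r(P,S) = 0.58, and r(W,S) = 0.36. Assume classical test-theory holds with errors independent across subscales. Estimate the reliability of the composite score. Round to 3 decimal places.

Var(I+P+W+S) = 4 + 2·[0.56 + 0.26 + 0.63 + 0.55 + 0.58 + 0.36] = 4 + 5.88 = 9.88.
Because errors are independent across components, Cov(Tᵢ,Tⱼ) = Cov(Xᵢ,Xⱼ); the off-diagonal part of the true-score variance is the same as above.
True-score variance = [0.90 + 0.88 + 0.93 + 0.56] + 5.88 = 3.27 + 5.88 = 9.15.
Reliability = 9.15 / 9.88 = 0.926.

0.926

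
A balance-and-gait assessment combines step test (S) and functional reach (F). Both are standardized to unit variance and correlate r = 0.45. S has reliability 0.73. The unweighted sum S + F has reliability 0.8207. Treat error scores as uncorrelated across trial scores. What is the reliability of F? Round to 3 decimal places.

Var(S+F) = 2 + 2·0.45 = 2.900.
True-score variance = ρ_S + ρ_F + 2·0.45, so 0.8207 = (0.73 + ρ_F + 0.90) / 2.900.
ρ_F = 0.8207·2.900 − 0.73 − 0.90 = 0.750.

0.750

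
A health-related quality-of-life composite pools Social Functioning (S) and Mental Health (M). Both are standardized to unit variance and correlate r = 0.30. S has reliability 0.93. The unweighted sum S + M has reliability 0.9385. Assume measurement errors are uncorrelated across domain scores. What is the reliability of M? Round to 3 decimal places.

0.910

Var(S+M) = 2 + 2·0.30 = 2.600.
True-score variance = ρ_S + ρ_M + 2·0.30, so 0.9385 = (0.93 + ρ_M + 0.60) / 2.600.
ρ_M = 0.9385·2.600 − 0.93 − 0.60 = 0.910.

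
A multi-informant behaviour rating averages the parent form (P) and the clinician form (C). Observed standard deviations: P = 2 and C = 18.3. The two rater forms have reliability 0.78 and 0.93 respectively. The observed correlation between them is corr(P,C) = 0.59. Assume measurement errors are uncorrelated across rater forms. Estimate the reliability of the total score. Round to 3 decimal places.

Var(P+C) = 2² + 18.3² + 2·[2·18.3·0.59] = 338.89 + 43.188 = 382.078.
With uncorrelated errors the cross-covariances are all true-score covariance, so they carry over unchanged; only the diagonal terms shrink to ρᵢσᵢ².
True-score variance = [2²·0.78 + 18.3²·0.93] + 43.188 = 314.568 + 43.188 = 357.756.
Reliability = 357.756 / 382.078 = 0.936.

0.936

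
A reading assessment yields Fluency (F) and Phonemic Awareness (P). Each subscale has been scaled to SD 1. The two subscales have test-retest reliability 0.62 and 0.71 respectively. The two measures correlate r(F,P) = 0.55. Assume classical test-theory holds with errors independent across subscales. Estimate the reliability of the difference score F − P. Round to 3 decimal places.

0.256

Var(F−P) = 1 + 1 − 2·0.55 = 2 − 1.1 = 0.9.
Because errors are independent across components, Cov(Tᵢ,Tⱼ) = Cov(Xᵢ,Xⱼ); the off-diagonal part of the true-score variance is the same as above.
True-score variance = [0.62 + 0.71] − 1.1 = 1.33 − 1.1 = 0.23.
Reliability = 0.23 / 0.9 = 0.256.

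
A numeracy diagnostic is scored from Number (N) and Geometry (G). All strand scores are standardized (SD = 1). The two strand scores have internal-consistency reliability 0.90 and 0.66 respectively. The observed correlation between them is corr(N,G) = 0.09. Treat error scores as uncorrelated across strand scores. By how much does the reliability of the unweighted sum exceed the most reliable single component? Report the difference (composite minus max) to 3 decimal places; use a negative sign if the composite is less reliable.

-0.102

Var(sum) = 2 + 0.18 = 2.18; true-score variance = 1.56 + 0.18 = 1.74; composite reliability = 0.7982.
Max component reliability = 0.9000.
Difference = 0.7982 − 0.9000 = -0.102.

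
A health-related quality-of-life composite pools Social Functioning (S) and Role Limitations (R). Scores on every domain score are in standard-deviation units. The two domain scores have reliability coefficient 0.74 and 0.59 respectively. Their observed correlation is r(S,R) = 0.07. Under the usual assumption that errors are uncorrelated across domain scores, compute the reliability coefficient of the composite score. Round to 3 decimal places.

0.687

Var(S+R) = 2 + 2·[0.07] = 2 + 0.14 = 2.14.
Under uncorrelated errors the observed covariances equal the true-score covariances, so only the own-variance terms attenuate.
True-score variance = [0.74 + 0.59] + 0.14 = 1.33 + 0.14 = 1.47.
Reliability = 1.47 / 2.14 = 0.687.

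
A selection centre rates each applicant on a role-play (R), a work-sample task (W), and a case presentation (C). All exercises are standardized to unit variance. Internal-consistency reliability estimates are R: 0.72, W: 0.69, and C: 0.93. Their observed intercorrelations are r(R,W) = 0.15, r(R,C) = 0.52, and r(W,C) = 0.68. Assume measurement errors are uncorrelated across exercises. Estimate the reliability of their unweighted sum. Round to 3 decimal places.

Var(R+W+C) = 3 + 2·[0.15 + 0.52 + 0.68] = 3 + 2.7 = 5.7.
Under uncorrelated errors the observed covariances equal the true-score covariances, so only the own-variance terms attenuate.
True-score variance = [0.72 + 0.69 + 0.93] + 2.7 = 2.34 + 2.7 = 5.04.
Reliability = 5.04 / 5.7 = 0.884.

0.884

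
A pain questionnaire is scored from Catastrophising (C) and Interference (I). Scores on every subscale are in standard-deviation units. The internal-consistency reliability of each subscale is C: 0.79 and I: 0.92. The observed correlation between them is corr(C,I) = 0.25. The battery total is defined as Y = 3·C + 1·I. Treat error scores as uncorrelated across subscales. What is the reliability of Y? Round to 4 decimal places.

0.8287

Var(Y) = 3² + 1 + 2·[3·0.25] = 10 + 1.5 = 11.5.
Because errors are independent across components, Cov(Tᵢ,Tⱼ) = Cov(Xᵢ,Xⱼ); the off-diagonal part of the true-score variance is the same as above.
True-score variance = [3²·0.79 + 0.92] + 1.5 = 8.03 + 1.5 = 9.53.
Reliability = 9.53 / 11.5 = 0.8287.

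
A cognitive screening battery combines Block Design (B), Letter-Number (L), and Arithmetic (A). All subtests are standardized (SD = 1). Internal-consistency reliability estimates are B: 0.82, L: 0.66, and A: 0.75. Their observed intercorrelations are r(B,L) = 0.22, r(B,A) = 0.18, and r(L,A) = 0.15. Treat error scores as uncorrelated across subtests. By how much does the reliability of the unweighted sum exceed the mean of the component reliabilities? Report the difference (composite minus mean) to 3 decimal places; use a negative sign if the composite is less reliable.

Var(sum) = 3 + 1.1 = 4.1; true-score variance = 2.23 + 1.1 = 3.33; composite reliability = 0.8122.
Mean component reliability = 0.7433.
Difference = 0.8122 − 0.7433 = 0.069.

0.069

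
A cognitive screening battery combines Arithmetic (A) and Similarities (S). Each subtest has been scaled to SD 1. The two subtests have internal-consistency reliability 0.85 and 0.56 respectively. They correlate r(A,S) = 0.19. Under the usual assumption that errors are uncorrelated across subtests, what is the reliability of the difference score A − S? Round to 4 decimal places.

0.6358

Var(A−S) = 1 + 1 − 2·0.19 = 2 − 0.38 = 1.62.
Under uncorrelated errors the observed covariances equal the true-score covariances, so only the own-variance terms attenuate.
True-score variance = [0.85 + 0.56] − 0.38 = 1.41 − 0.38 = 1.03.
Reliability = 1.03 / 1.62 = 0.6358.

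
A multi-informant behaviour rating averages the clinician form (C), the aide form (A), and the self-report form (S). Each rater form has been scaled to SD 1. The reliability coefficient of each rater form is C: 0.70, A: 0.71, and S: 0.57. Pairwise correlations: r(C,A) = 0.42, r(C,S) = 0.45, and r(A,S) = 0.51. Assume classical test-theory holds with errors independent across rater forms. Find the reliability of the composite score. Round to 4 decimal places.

Var(C+A+S) = 3 + 2·[0.42 + 0.45 + 0.51] = 3 + 2.76 = 5.76.
Under uncorrelated errors the observed covariances equal the true-score covariances, so only the own-variance terms attenuate.
True-score variance = [0.70 + 0.71 + 0.57] + 2.76 = 1.98 + 2.76 = 4.74.
Reliability = 4.74 / 5.76 = 0.8229.

0.8229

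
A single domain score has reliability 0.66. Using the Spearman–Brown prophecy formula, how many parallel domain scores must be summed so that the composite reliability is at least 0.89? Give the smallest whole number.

k ≥ ρ*(1−ρ₁)/(ρ₁(1−ρ*)) = 0.89·0.34 / (0.66·0.11) = 4.168.
Smallest integer k = 5.

5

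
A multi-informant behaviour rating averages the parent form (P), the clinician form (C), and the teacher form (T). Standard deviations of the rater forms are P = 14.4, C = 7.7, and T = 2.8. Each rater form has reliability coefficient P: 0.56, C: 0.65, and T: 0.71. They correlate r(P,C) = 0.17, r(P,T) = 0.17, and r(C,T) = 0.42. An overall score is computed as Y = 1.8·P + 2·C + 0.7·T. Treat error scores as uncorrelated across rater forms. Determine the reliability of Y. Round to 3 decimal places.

Var(Y) = 1.8²·14.4² + 2²·7.7² + 0.7²·2.8² + 2·[3.6·14.4·7.7·0.17 + 1.26·14.4·2.8·0.17 + 1.4·7.7·2.8·0.42] = 912.848 + 178.345 = 1091.19.
Because errors are independent across components, Cov(Tᵢ,Tⱼ) = Cov(Xᵢ,Xⱼ); the off-diagonal part of the true-score variance is the same as above.
True-score variance = [1.8²·14.4²·0.56 + 2²·7.7²·0.65 + 0.7²·2.8²·0.71] + 178.345 = 533.116 + 178.345 = 711.46.
Reliability = 711.46 / 1091.19 = 0.652.

0.652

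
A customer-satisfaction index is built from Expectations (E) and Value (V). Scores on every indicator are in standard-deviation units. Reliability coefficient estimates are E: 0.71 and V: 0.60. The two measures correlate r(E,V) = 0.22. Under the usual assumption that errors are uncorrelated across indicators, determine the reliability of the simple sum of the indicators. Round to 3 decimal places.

0.717

Var(E+V) = 2 + 2·[0.22] = 2 + 0.44 = 2.44.
Because errors are independent across components, Cov(Tᵢ,Tⱼ) = Cov(Xᵢ,Xⱼ); the off-diagonal part of the true-score variance is the same as above.
True-score variance = [0.71 + 0.60] + 0.44 = 1.31 + 0.44 = 1.75.
Reliability = 1.75 / 2.44 = 0.717.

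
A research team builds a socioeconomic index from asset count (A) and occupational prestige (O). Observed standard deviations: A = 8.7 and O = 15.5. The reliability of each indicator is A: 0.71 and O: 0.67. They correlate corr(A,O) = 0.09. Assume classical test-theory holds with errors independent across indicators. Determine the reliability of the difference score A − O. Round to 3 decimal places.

0.653

Var(A−O) = 8.7² + 15.5² − 2·8.7·15.5·0.09 = 315.94 − 24.273 = 291.667.
Under uncorrelated errors the observed covariances equal the true-score covariances, so only the own-variance terms attenuate.
True-score variance = [8.7²·0.71 + 15.5²·0.67] − 24.273 = 214.707 − 24.273 = 190.434.
Reliability = 190.434 / 291.667 = 0.653.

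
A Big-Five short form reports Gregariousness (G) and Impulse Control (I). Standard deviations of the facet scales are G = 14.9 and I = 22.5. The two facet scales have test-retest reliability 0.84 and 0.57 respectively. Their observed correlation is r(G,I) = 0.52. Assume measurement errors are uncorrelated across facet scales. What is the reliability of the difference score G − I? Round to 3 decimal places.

0.333

Var(G−I) = 14.9² + 22.5² − 2·14.9·22.5·0.52 = 728.26 − 348.66 = 379.6.
Under uncorrelated errors the observed covariances equal the true-score covariances, so only the own-variance terms attenuate.
True-score variance = [14.9²·0.84 + 22.5²·0.57] − 348.66 = 475.051 − 348.66 = 126.391.
Reliability = 126.391 / 379.6 = 0.333.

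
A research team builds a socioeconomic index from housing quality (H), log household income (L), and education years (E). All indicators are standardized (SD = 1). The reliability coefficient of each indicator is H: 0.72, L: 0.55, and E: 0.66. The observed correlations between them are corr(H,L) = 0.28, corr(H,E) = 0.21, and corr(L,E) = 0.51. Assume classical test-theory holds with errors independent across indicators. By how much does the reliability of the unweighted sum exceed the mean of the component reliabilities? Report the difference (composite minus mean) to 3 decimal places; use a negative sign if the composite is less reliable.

Var(sum) = 3 + 2 = 5; true-score variance = 1.93 + 2 = 3.93; composite reliability = 0.7860.
Mean component reliability = 0.6433.
Difference = 0.7860 − 0.6433 = 0.143.

0.143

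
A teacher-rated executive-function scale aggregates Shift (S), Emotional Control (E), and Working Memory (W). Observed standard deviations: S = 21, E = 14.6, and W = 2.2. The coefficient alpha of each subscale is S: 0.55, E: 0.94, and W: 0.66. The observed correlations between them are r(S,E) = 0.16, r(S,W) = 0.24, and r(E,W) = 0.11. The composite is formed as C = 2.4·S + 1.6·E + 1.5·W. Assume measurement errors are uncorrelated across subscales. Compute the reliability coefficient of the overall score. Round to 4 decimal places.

Var(C) = 2.4²·21² + 1.6²·14.6² + 1.5²·2.2² + 2·[3.84·21·14.6·0.16 + 3.6·21·2.2·0.24 + 2.4·14.6·2.2·0.11] = 3096.74 + 473.543 = 3570.28.
Because errors are independent across components, Cov(Tᵢ,Tⱼ) = Cov(Xᵢ,Xⱼ); the off-diagonal part of the true-score variance is the same as above.
True-score variance = [2.4²·21²·0.55 + 1.6²·14.6²·0.94 + 1.5²·2.2²·0.66] + 473.543 = 1917.22 + 473.543 = 2390.77.
Reliability = 2390.77 / 3570.28 = 0.6696.

0.6696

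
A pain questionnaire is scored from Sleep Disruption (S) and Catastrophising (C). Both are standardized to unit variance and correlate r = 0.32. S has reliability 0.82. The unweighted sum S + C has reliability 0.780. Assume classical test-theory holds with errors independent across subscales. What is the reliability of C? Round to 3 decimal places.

Var(S+C) = 2 + 2·0.32 = 2.640.
True-score variance = ρ_S + ρ_C + 2·0.32, so 0.780 = (0.82 + ρ_C + 0.64) / 2.640.
ρ_C = 0.780·2.640 − 0.82 − 0.64 = 0.599.

0.599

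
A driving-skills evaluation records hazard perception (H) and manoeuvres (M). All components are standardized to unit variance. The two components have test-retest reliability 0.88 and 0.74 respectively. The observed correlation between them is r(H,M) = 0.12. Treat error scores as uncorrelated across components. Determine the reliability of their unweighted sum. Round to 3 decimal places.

0.830

Var(H+M) = 2 + 2·[0.12] = 2 + 0.24 = 2.24.
With uncorrelated errors the cross-covariances are all true-score covariance, so they carry over unchanged; only the diagonal terms shrink to ρᵢσᵢ².
True-score variance = [0.88 + 0.74] + 0.24 = 1.62 + 0.24 = 1.86.
Reliability = 1.86 / 2.24 = 0.830.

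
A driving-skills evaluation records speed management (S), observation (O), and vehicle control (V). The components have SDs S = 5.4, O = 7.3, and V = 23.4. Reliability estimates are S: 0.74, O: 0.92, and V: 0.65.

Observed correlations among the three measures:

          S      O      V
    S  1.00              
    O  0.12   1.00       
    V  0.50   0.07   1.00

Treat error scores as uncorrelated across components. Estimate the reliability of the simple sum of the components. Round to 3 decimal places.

Var(S+O+V) = 5.4² + 7.3² + 23.4² + 2·[5.4·7.3·0.12 + 5.4·23.4·0.50 + 7.3·23.4·0.07] = 630.01 + 159.736 = 789.746.
Because errors are independent across components, Cov(Tᵢ,Tⱼ) = Cov(Xᵢ,Xⱼ); the off-diagonal part of the true-score variance is the same as above.
True-score variance = [5.4²·0.74 + 7.3²·0.92 + 23.4²·0.65] + 159.736 = 426.519 + 159.736 = 586.255.
Reliability = 586.255 / 789.746 = 0.742.

0.742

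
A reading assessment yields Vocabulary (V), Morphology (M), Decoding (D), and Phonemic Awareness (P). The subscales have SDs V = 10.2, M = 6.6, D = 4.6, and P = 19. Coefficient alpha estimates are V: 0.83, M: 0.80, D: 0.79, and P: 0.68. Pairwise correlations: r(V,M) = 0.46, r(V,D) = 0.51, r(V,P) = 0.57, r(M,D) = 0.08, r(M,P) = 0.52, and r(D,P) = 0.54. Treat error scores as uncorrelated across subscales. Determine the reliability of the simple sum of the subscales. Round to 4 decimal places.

Var(V+M+D+P) = 10.2² + 6.6² + 4.6² + 19² + 2·[10.2·6.6·0.46 + 10.2·4.6·0.51 + 10.2·19·0.57 + 6.6·4.6·0.08 + 6.6·19·0.52 + 4.6·19·0.54] = 529.76 + 560.39 = 1090.15.
Under uncorrelated errors the observed covariances equal the true-score covariances, so only the own-variance terms attenuate.
True-score variance = [10.2²·0.83 + 6.6²·0.80 + 4.6²·0.79 + 19²·0.68] + 560.39 = 383.398 + 560.39 = 943.788.
Reliability = 943.788 / 1090.15 = 0.8657.

0.8657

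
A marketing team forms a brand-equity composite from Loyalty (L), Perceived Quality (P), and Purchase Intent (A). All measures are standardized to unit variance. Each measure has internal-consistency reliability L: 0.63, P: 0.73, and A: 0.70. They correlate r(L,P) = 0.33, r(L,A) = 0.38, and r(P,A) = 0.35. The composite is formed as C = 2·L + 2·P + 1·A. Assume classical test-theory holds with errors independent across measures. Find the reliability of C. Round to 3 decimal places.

0.804

Var(C) = 2² + 2² + 1 + 2·[4·0.33 + 2·0.38 + 2·0.35] = 9 + 5.56 = 14.56.
Because errors are independent across components, Cov(Tᵢ,Tⱼ) = Cov(Xᵢ,Xⱼ); the off-diagonal part of the true-score variance is the same as above.
True-score variance = [2²·0.63 + 2²·0.73 + 0.70] + 5.56 = 6.14 + 5.56 = 11.7.
Reliability = 11.7 / 14.56 = 0.804.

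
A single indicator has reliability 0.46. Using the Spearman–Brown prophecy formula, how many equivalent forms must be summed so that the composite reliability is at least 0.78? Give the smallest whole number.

k ≥ ρ*(1−ρ₁)/(ρ₁(1−ρ*)) = 0.78·0.54 / (0.46·0.22) = 4.162.
Smallest integer k = 5.

5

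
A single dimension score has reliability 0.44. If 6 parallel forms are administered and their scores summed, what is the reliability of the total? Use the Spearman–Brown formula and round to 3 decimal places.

ρ_k = kρ / (1 + (k−1)ρ) = 6·0.44 / (1 + 5·0.44) = 2.640 / 3.200 = 0.825.

0.825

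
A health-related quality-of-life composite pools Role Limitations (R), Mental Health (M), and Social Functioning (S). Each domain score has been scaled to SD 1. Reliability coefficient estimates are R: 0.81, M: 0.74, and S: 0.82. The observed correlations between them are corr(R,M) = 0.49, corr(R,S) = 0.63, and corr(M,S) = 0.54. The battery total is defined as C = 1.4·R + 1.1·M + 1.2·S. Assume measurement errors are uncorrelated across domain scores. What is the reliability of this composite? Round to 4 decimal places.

0.9021

Var(C) = 1.4² + 1.1² + 1.2² + 2·[1.54·0.49 + 1.68·0.63 + 1.32·0.54] = 4.61 + 5.0516 = 9.6616.
Under uncorrelated errors the observed covariances equal the true-score covariances, so only the own-variance terms attenuate.
True-score variance = [1.4²·0.81 + 1.1²·0.74 + 1.2²·0.82] + 5.0516 = 3.6638 + 5.0516 = 8.7154.
Reliability = 8.7154 / 9.6616 = 0.9021.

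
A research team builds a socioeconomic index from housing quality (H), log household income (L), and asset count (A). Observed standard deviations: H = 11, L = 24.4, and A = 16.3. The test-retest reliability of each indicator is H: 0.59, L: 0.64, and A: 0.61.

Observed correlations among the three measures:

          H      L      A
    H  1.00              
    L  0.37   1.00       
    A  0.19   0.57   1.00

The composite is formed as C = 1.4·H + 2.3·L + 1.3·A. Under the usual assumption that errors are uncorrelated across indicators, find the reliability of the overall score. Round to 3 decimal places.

0.764

Var(C) = 1.4²·11² + 2.3²·24.4² + 1.3²·16.3² + 2·[3.22·11·24.4·0.37 + 1.82·11·16.3·0.19 + 2.99·24.4·16.3·0.57] = 3835.63 + 2119.22 = 5954.85.
Under uncorrelated errors the observed covariances equal the true-score covariances, so only the own-variance terms attenuate.
True-score variance = [1.4²·11²·0.59 + 2.3²·24.4²·0.64 + 1.3²·16.3²·0.61] + 2119.22 = 2429.48 + 2119.22 = 4548.69.
Reliability = 4548.69 / 5954.85 = 0.764.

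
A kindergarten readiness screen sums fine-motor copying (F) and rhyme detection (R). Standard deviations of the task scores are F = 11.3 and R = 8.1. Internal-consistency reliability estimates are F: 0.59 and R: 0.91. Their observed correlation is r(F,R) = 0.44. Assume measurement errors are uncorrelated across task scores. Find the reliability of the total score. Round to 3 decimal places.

0.787

Var(F+R) = 11.3² + 8.1² + 2·[11.3·8.1·0.44] = 193.3 + 80.5464 = 273.846.
With uncorrelated errors the cross-covariances are all true-score covariance, so they carry over unchanged; only the diagonal terms shrink to ρᵢσᵢ².
True-score variance = [11.3²·0.59 + 8.1²·0.91] + 80.5464 = 135.042 + 80.5464 = 215.589.
Reliability = 215.589 / 273.846 = 0.787.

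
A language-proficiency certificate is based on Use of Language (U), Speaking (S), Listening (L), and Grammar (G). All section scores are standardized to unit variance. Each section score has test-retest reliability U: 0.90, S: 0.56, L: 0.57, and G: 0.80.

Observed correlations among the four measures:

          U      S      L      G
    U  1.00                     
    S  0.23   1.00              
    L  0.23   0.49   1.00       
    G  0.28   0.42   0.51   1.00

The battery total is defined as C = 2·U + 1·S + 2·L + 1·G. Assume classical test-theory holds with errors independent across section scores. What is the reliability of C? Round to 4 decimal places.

0.8526

Var(C) = 2² + 1 + 2² + 1 + 2·[2·0.23 + 4·0.23 + 2·0.28 + 2·0.49 + 0.42 + 2·0.51] = 10 + 8.72 = 18.72.
With uncorrelated errors the cross-covariances are all true-score covariance, so they carry over unchanged; only the diagonal terms shrink to ρᵢσᵢ².
True-score variance = [2²·0.90 + 0.56 + 2²·0.57 + 0.80] + 8.72 = 7.24 + 8.72 = 15.96.
Reliability = 15.96 / 18.72 = 0.8526.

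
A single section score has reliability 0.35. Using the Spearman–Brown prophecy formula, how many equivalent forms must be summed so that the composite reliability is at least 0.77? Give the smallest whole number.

k ≥ ρ*(1−ρ₁)/(ρ₁(1−ρ*)) = 0.77·0.65 / (0.35·0.23) = 6.217.
Smallest integer k = 7.

7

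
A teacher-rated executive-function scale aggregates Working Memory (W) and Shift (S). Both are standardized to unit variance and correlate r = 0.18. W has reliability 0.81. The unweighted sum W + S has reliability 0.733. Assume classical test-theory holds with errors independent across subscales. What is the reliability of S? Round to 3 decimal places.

0.560

Var(W+S) = 2 + 2·0.18 = 2.360.
True-score variance = ρ_W + ρ_S + 2·0.18, so 0.733 = (0.81 + ρ_S + 0.36) / 2.360.
ρ_S = 0.733·2.360 − 0.81 − 0.36 = 0.560.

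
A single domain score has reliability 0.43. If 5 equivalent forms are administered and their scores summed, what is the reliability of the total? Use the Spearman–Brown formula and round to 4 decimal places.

0.7904

ρ_k = kρ / (1 + (k−1)ρ) = 5·0.43 / (1 + 4·0.43) = 2.150 / 2.720 = 0.7904.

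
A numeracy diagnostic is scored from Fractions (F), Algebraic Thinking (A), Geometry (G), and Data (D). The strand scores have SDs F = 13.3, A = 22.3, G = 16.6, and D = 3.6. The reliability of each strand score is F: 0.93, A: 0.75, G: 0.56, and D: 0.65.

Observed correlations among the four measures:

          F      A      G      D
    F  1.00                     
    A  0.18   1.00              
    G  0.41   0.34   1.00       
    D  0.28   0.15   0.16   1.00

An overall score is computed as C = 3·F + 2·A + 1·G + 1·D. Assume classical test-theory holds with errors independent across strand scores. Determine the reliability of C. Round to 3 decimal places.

Var(C) = 3²·13.3² + 2²·22.3² + 16.6² + 3.6² + 2·[6·13.3·22.3·0.18 + 3·13.3·16.6·0.41 + 3·13.3·3.6·0.28 + 2·22.3·16.6·0.34 + 2·22.3·3.6·0.15 + 16.6·3.6·0.16] = 3869.69 + 1834.93 = 5704.62.
With uncorrelated errors the cross-covariances are all true-score covariance, so they carry over unchanged; only the diagonal terms shrink to ρᵢσᵢ².
True-score variance = [3²·13.3²·0.93 + 2²·22.3²·0.75 + 16.6²·0.56 + 3.6²·0.65] + 1834.93 = 3135.18 + 1834.93 = 4970.1.
Reliability = 4970.1 / 5704.62 = 0.871.

0.871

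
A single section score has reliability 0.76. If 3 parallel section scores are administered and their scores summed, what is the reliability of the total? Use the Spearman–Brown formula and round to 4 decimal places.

ρ_k = kρ / (1 + (k−1)ρ) = 3·0.76 / (1 + 2·0.76) = 2.280 / 2.520 = 0.9048.

0.9048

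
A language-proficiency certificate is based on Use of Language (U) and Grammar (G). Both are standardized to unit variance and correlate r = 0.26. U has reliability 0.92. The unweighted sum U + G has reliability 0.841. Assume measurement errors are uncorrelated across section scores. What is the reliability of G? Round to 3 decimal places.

0.679

Var(U+G) = 2 + 2·0.26 = 2.520.
True-score variance = ρ_U + ρ_G + 2·0.26, so 0.841 = (0.92 + ρ_G + 0.52) / 2.520.
ρ_G = 0.841·2.520 − 0.92 − 0.52 = 0.679.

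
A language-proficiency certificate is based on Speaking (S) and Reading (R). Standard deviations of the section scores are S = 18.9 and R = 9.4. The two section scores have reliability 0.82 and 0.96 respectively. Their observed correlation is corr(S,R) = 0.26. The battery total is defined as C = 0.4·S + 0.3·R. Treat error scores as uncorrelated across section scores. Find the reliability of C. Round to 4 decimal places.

Var(C) = 0.4²·18.9² + 0.3²·9.4² + 2·[0.12·18.9·9.4·0.26] = 65.106 + 11.086 = 76.192.
With uncorrelated errors the cross-covariances are all true-score covariance, so they carry over unchanged; only the diagonal terms shrink to ρᵢσᵢ².
True-score variance = [0.4²·18.9²·0.82 + 0.3²·9.4²·0.96] + 11.086 = 54.5003 + 11.086 = 65.5862.
Reliability = 65.5862 / 76.192 = 0.8608.

0.8608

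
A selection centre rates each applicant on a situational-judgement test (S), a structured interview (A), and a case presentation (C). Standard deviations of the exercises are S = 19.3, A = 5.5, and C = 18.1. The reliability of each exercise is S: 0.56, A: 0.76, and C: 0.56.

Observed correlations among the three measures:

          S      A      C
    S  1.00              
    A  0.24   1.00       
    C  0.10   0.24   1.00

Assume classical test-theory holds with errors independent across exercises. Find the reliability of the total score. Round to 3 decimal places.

Var(S+A+C) = 19.3² + 5.5² + 18.1² + 2·[19.3·5.5·0.24 + 19.3·18.1·0.10 + 5.5·18.1·0.24] = 730.35 + 168.602 = 898.952.
Under uncorrelated errors the observed covariances equal the true-score covariances, so only the own-variance terms attenuate.
True-score variance = [19.3²·0.56 + 5.5²·0.76 + 18.1²·0.56] + 168.602 = 415.046 + 168.602 = 583.648.
Reliability = 583.648 / 898.952 = 0.649.

0.649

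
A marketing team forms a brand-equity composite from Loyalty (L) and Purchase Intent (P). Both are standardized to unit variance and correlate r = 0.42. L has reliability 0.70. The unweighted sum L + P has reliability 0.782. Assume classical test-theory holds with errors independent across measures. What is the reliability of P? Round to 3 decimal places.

0.681

Var(L+P) = 2 + 2·0.42 = 2.840.
True-score variance = ρ_L + ρ_P + 2·0.42, so 0.782 = (0.70 + ρ_P + 0.84) / 2.840.
ρ_P = 0.782·2.840 − 0.70 − 0.84 = 0.681.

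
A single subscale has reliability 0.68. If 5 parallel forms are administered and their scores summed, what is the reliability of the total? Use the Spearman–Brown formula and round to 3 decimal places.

ρ_k = kρ / (1 + (k−1)ρ) = 5·0.68 / (1 + 4·0.68) = 3.400 / 3.720 = 0.914.

0.914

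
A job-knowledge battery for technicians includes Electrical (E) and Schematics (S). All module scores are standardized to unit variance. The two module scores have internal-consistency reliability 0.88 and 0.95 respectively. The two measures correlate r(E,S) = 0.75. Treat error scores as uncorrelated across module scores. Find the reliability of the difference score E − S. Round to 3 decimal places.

Var(E−S) = 1 + 1 − 2·0.75 = 2 − 1.5 = 0.5.
Under uncorrelated errors the observed covariances equal the true-score covariances, so only the own-variance terms attenuate.
True-score variance = [0.88 + 0.95] − 1.5 = 1.83 − 1.5 = 0.33.
Reliability = 0.33 / 0.5 = 0.660.

0.660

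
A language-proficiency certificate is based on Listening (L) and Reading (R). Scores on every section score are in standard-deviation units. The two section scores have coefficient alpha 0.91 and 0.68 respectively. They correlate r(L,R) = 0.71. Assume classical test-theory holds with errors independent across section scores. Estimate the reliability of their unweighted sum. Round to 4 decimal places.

Var(L+R) = 2 + 2·[0.71] = 2 + 1.42 = 3.42.
With uncorrelated errors the cross-covariances are all true-score covariance, so they carry over unchanged; only the diagonal terms shrink to ρᵢσᵢ².
True-score variance = [0.91 + 0.68] + 1.42 = 1.59 + 1.42 = 3.01.
Reliability = 3.01 / 3.42 = 0.8801.

0.8801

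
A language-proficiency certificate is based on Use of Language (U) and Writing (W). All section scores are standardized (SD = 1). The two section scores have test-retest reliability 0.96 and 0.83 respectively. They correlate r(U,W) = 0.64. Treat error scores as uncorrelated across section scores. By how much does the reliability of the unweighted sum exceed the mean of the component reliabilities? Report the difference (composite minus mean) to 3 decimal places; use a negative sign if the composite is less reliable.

Var(sum) = 2 + 1.28 = 3.28; true-score variance = 1.79 + 1.28 = 3.07; composite reliability = 0.9360.
Mean component reliability = 0.8950.
Difference = 0.9360 − 0.8950 = 0.041.

0.041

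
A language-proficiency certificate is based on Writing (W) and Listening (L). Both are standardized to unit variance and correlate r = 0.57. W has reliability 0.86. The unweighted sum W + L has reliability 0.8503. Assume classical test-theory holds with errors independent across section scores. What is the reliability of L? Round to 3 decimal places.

0.670

Var(W+L) = 2 + 2·0.57 = 3.140.
True-score variance = ρ_W + ρ_L + 2·0.57, so 0.8503 = (0.86 + ρ_L + 1.14) / 3.140.
ρ_L = 0.8503·3.140 − 0.86 − 1.14 = 0.670.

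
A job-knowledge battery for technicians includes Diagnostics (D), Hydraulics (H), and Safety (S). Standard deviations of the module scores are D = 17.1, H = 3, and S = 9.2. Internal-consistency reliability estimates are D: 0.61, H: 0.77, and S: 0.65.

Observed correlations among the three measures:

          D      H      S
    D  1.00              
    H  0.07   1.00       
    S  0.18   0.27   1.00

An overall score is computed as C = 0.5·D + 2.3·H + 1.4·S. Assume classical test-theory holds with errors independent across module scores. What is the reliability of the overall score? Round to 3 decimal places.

Var(C) = 0.5²·17.1² + 2.3²·3² + 1.4²·9.2² + 2·[1.15·17.1·3·0.07 + 0.7·17.1·9.2·0.18 + 3.22·3·9.2·0.27] = 286.607 + 95.8948 = 382.502.
With uncorrelated errors the cross-covariances are all true-score covariance, so they carry over unchanged; only the diagonal terms shrink to ρᵢσᵢ².
True-score variance = [0.5²·17.1²·0.61 + 2.3²·3²·0.77 + 1.4²·9.2²·0.65] + 95.8948 = 189.084 + 95.8948 = 284.978.
Reliability = 284.978 / 382.502 = 0.745.

0.745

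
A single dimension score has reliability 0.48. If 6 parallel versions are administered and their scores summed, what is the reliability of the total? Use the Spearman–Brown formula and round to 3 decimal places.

0.847

ρ_k = kρ / (1 + (k−1)ρ) = 6·0.48 / (1 + 5·0.48) = 2.880 / 3.400 = 0.847.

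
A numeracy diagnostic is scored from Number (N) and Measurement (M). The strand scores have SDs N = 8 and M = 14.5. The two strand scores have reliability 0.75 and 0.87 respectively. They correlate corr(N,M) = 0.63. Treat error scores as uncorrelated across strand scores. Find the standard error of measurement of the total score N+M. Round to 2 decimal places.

6.58

Var(total) = 274.25 + 146.16 = 420.41.
True-score variance = 230.917 + 146.16 = 377.077, so reliability = 0.8969.
Error variance = 420.41 − 377.077 = 43.3325; SEM = √43.3325 = 6.58.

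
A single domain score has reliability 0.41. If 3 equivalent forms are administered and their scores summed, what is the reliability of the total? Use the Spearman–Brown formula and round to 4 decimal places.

0.6758

ρ_k = kρ / (1 + (k−1)ρ) = 3·0.41 / (1 + 2·0.41) = 1.230 / 1.820 = 0.6758.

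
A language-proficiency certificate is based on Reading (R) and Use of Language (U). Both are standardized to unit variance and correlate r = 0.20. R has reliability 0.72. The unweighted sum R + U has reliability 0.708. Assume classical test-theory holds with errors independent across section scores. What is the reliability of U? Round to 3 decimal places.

0.579

Var(R+U) = 2 + 2·0.20 = 2.400.
True-score variance = ρ_R + ρ_U + 2·0.20, so 0.708 = (0.72 + ρ_U + 0.40) / 2.400.
ρ_U = 0.708·2.400 − 0.72 − 0.40 = 0.579.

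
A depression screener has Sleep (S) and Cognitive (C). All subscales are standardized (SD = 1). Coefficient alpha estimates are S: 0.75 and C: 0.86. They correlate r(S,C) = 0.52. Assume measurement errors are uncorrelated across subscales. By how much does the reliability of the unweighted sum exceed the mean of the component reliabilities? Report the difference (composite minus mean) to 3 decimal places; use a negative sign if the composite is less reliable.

0.067

Var(sum) = 2 + 1.04 = 3.04; true-score variance = 1.61 + 1.04 = 2.65; composite reliability = 0.8717.
Mean component reliability = 0.8050.
Difference = 0.8717 − 0.8050 = 0.067.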